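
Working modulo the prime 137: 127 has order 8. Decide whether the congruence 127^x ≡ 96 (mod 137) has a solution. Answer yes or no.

yes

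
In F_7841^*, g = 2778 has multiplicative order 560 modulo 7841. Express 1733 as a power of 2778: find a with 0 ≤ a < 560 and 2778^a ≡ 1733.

Baby-step giant-step with m = ceil(sqrt(560)) = 24.
Baby table (2778^j mod 7841 for j=0..23):
  0:1  1:2778  2:1740  3:3664  4:974  5:627  6:1104  7:1081
  8:7756  9:6941  10:1079  11:2200  12:3461  13:1592  14:252  15:2207
  16:7225  17:5931  18:2377  19:1184  20:3773  21:5818  22:2103  23:589
Giant step factor: 2778^(-24) ≡ 1719 (mod 7841).
Scan 1733·1719^i mod 7841 for i = 0, 1, …:
  i=0: 1733   i=1: 7288   i=2: 5995   i=3: 2331
  i=4: 238   i=5: 1390   i=6: 5746   i=7: 5555
  i=8: 6548   i=9: 4177     …   i=19: 3294
  i=20: 1184
Match at i=20, j=19: a = 20·24 + 19 = 499.

499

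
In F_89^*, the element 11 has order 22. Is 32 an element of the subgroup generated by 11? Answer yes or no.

⟨11⟩ has order 22; its elements mod 89 are {1, 2, 4, 8, 11, 16, 22, 25, 32, 39, 44, 45, 50, 57, 64, 67, 73, 78, 81, 85, 87, 88}.
32 is in this set.

yes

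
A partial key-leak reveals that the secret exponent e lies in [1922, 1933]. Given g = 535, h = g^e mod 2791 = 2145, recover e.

1931

Compute 535^1922 mod 2791 = 2570, then multiply by 535 repeatedly:
  535^1922=2570  535^1923=1778  535^1924=2290  535^1925=2692  535^1926=64
  535^1927=748  535^1928=1067  535^1929=1481  535^1930=2482  535^1931=2145
Found 2145 at exponent 1931.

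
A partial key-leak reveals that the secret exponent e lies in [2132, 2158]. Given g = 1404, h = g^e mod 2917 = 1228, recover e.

2137

Compute 1404^2132 mod 2917 = 1296, then multiply by 1404 repeatedly:
  1404^2132=1296  1404^2133=2293  1404^2134=1921  1404^2135=1776  1404^2136=2386
  1404^2137=1228
Found 1228 at exponent 2137.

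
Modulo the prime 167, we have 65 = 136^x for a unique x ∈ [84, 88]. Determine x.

Compute 136^84 mod 167 = 31, then multiply by 136 repeatedly:
  136^84=31  136^85=41  136^86=65
Found 65 at exponent 86.

86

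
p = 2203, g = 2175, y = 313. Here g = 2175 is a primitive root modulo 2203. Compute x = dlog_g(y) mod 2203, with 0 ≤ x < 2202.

Baby-step giant-step with m = ceil(sqrt(2202)) = 47.
Baby table (2175^j mod 2203 for j=0..46):
  0:1  1:2175  2:784  3:78  4:19  5:1671  6:1678  7:1482
  8:361  9:907  10:1040  11:1722  12:250  13:1812  14:2136  15:1876
  16:344  17:1383  18:930  19:396  20:2130  21:2044  22:46  23:915
  24:816  25:1385  26:874  27:1964  28:83  29:2082  30:1185  31:2068
  32:1577  33:2107  34:485  35:1841  36:1324  37:379  38:403  39:1934
  40:923  41:592  42:1048  43:1498  44:2116  45:233  46:85
Giant step factor: 2175^(-47) ≡ 1506 (mod 2203).
Scan 313·1506^i mod 2203 for i = 0, 1, …:
  i=0: 313   i=1: 2139   i=2: 548   i=3: 1366
  i=4: 1797   i=5: 998   i=6: 542   i=7: 1142
  i=8: 1512   i=9: 1373   i=10: 1324
Match at i=10, j=36: x = 10·47 + 36 = 506.

506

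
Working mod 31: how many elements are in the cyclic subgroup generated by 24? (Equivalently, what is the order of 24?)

30

The order of 24 must divide p − 1 = 30 = 2 · 3 · 5.
Divisors: 1, 2, 3, 5, 6, 10, 15, 30.
Check each in increasing order: 24^1 ≡ 24;  24^2 ≡ 18;  24^3 ≡ 29;  24^5 ≡ 26;  24^6 ≡ 4;  24^10 ≡ 25;  24^15 ≡ 30;  24^30 ≡ 1.
Smallest exponent giving 1 is 30.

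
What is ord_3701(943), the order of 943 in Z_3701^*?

The order of 943 must divide p − 1 = 3700 = 2^2 · 5^2 · 37.
Divisors: 1, 2, 4, 5, 10, 20, 25, 37, 50, 74, 100, 148, 185, 370, 740, 925, 1850, 3700.
Check each in increasing order: 943^1 ≡ 943;  943^2 ≡ 1009;  943^4 ≡ 306;  943^5 ≡ 3581;  943^10 ≡ 3297;  943^20 ≡ 372;  943^25 ≡ 3473;  943^37 ≡ 1496;  943^50 ≡ 170;  943^74 ≡ 2612;  943^100 ≡ 2993;  943^148 ≡ 1601;  943^185 ≡ 549;  943^370 ≡ 1620;  943^740 ≡ 391;  943^925 ≡ 1.
Smallest exponent giving 1 is 925.

925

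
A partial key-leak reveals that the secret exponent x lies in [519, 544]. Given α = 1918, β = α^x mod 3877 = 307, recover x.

519

Compute 1918^519 mod 3877 = 307, then multiply by 1918 repeatedly:
  1918^519=307
Found 307 at exponent 519.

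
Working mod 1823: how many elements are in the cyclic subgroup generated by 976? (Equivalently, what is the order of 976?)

The order of 976 must divide p − 1 = 1822 = 2 · 911.
Divisors: 1, 2, 911, 1822.
Check each in increasing order: 976^1 ≡ 976;  976^2 ≡ 970;  976^911 ≡ 1822;  976^1822 ≡ 1.
Smallest exponent giving 1 is 1822.

1822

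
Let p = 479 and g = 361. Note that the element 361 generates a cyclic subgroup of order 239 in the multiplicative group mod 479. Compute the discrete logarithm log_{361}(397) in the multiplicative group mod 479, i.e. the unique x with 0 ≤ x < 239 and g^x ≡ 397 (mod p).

Baby-step giant-step with m = ceil(sqrt(239)) = 16.
Baby table (361^j mod 479 for j=0..15):
  0:1  1:361  2:33  3:417  4:131  5:349  6:12  7:21
  8:396  9:214  10:135  11:356  12:144  13:252  14:441  15:173
Giant step factor: 361^(-16) ≡ 89 (mod 479).
Scan 397·89^i mod 479 for i = 0, 1, …:
  i=0: 397   i=1: 366   i=2: 2   i=3: 178
  i=4: 35   i=5: 241   i=6: 373   i=7: 146
  i=8: 61   i=9: 160   i=10: 349
Match at i=10, j=5: x = 10·16 + 5 = 165.

165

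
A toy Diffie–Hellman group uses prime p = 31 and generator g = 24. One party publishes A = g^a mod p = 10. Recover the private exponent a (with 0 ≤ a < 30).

8

Successive powers of 24 modulo 31:
  24^0=1  24^1=24  24^2=18  24^3=29  24^4=14  24^5=26
  24^6=4  24^7=3  24^8=10
So 24^8 ≡ 10 (mod 31), giving a = 8.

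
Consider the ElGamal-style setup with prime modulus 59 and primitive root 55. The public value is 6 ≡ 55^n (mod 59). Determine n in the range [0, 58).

11

Baby-step giant-step with m = ceil(sqrt(58)) = 8.
Baby table (55^j mod 59 for j=0..7):
  0:1  1:55  2:16  3:54  4:20  5:38  6:25  7:18
Giant step factor: 55^(-8) ≡ 9 (mod 59).
Scan 6·9^i mod 59 for i = 0, 1, …:
  i=0: 6   i=1: 54
Match at i=1, j=3: n = 1·8 + 3 = 11.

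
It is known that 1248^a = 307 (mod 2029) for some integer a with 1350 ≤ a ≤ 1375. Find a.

1372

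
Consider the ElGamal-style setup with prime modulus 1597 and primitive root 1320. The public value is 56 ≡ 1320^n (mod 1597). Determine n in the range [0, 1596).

Baby-step giant-step with m = ceil(sqrt(1596)) = 40.
Baby table (1320^j mod 1597 for j=0..39):
  0:1  1:1320  2:73  3:540  4:538  5:1092  6:946  7:1463
  8:387  9:1397  10:1102  11:1370  12:596  13:996  14:389  15:843
  16:1248  17:853  18:75  19:1583  20:684  21:575  22:425  23:453
  24:682  25:1129  26:279  27:970  28:1203  29:542  30:1581  31:1238
  32:429  33:942  34:974  35:95  36:834  37:547  38:196  39:6
Giant step factor: 1320^(-40) ≡ 1425 (mod 1597).
Scan 56·1425^i mod 1597 for i = 0, 1, …:
  i=0: 56   i=1: 1547   i=2: 615   i=3: 1219
  i=4: 1136   i=5: 1039   i=6: 156   i=7: 317
  i=8: 1371   i=9: 544     …   i=29: 977
  i=30: 1238
Match at i=30, j=31: n = 30·40 + 31 = 1231.

1231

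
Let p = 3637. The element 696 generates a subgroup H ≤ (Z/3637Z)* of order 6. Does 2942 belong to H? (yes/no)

2942 ∈ ⟨696⟩ iff 2942^6 ≡ 1 (mod 3637), since |⟨696⟩| = 6.
2942^6 mod 3637 = 1.
Since 1 = 1, 2942 lies in the subgroup.

yes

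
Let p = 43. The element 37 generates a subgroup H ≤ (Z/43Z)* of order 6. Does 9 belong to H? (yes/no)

9 ∈ ⟨37⟩ iff 9^6 ≡ 1 (mod 43), since |⟨37⟩| = 6.
9^6 mod 43 = 4.
Since 4 ≠ 1, 9 does not lie in the subgroup.

no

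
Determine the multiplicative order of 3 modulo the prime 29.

28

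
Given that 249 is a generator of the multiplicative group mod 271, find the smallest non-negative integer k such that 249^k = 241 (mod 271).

Successive powers of 249 modulo 271:
  249^0=1  249^1=249  249^2=213  249^3=192  249^4=112  249^5=246
  249^6=8  249^7=95  249^8=78  249^9=181  249^10=83  249^11=71
  249^12=64  249^13=218  249^14=82  249^15=93  249^16=122  249^17=26
  249^18=241
So 249^18 ≡ 241 (mod 271), giving k = 18.

18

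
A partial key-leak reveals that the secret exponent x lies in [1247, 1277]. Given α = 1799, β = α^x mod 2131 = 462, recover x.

1272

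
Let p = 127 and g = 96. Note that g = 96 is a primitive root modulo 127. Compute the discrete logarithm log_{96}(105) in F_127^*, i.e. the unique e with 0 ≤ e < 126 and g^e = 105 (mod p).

77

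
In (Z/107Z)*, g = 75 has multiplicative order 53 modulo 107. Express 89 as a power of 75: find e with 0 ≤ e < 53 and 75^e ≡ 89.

7

Baby-step giant-step with m = ceil(sqrt(53)) = 8.
Baby table (75^j mod 107 for j=0..7):
  0:1  1:75  2:61  3:81  4:83  5:19  6:34  7:89
Giant step factor: 75^(-8) ≡ 47 (mod 107).
Scan 89·47^i mod 107 for i = 0, 1, …:
  i=0: 89
Match at i=0, j=7: e = 0·8 + 7 = 7.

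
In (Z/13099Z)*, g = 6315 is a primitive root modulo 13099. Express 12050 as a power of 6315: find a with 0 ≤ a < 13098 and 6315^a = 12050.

Baby-step giant-step with m = ceil(sqrt(13098)) = 115.
Baby table (6315^j mod 13099 for j=0..114):
  0:1  1:6315  2:5869  3:5664  4:7890  5:9853  6:1445  7:8271
  8:5652  9:10704  10:4920  11:12071  12:5284  13:5307  14:6463  15:10460
  16:9742  17:7826  18:11762  19:5700  20:12547  21:11553  22:8864  23:4133
  24:6687  25:10328  26:1399  27:5959  28:10757  29:12140  30:8752  31:4199
  32:4309  33:4712  34:8451  35:2739  36:6105  37:2718  38:4480  39:10459
  40:3427  41:1957  42:6098  43:10909  44:2694  45:10108  46:593  47:11580
  48:9082  49:5408  50:2427  51:675  52:5450  53:5677  54:11391  55:7556
  56:9582  57:6049  58:2751  59:3291  60:7651  61:6953  62:347  63:3772
  64:6198  65:558  66:139  67:152  68:3653  69:1356  70:9493  71:7271
  72:4370  73:10056  74:12787  75:7669  76:2732  77:1197  78:932  79:4129
  80:7625  81:13050  82:4941  83:597  84:10642  85:6360  86:1866  87:7789
  88:790  89:11230  90:12563  91:7801  92:11075  93:3064  94:1937  95:10788
  96:11420  97:7305  98:9496  99:18  100:8878  101:850  102:10259  103:11030
  104:7067  105:12911  106:4789  107:10043  108:9286  109:9966  110:7694  111:3419
  112:3833  113:11542  114:4894
Giant step factor: 6315^(-115) ≡ 1336 (mod 13099).
Scan 12050·1336^i mod 13099 for i = 0, 1, …:
  i=0: 12050   i=1: 129   i=2: 2057   i=3: 10461
  i=4: 12362   i=5: 10892   i=6: 11822   i=7: 9897
  i=8: 5501   i=9: 797     …   i=35: 12940
  i=36: 10259
Match at i=36, j=102: a = 36·115 + 102 = 4242.

4242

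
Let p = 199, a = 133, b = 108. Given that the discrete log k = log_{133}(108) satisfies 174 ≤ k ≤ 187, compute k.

181

Compute 133^174 mod 199 = 182, then multiply by 133 repeatedly:
  133^174=182  133^175=127  133^176=175  133^177=191  133^178=130
  133^179=176  133^180=125  133^181=108
Found 108 at exponent 181.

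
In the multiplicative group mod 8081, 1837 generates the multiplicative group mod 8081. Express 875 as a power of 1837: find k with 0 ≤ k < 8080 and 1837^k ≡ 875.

Baby-step giant-step with m = ceil(sqrt(8080)) = 90.
Baby table (1837^j mod 8081 for j=0..89):
  0:1  1:1837  2:4792  3:2695  4:5143  5:1002  6:6287  7:1470
  8:1336  9:5689  10:1960  11:4475  12:2198  13:5307  14:3273  15:237
  16:7076  17:4364  18:316  19:6741  20:3125  21:3115  22:907  23:1473
  24:6847  25:3903  26:1964  27:3742  28:5204  29:8006  30:7683  31:4245
  32:7981  33:2163  34:5660  35:5254  36:2884  37:4853  38:1618  39:6539
  40:3777  41:4851  42:6025  43:5036  44:6468  45:2646  46:4021  47:543
  48:3528  49:8055  50:724  51:4704  52:2659  53:3659  54:6272  55:6239
  56:2185  57:5669  58:5625  59:5607  60:4865  61:7500  62:7476  63:3793
  64:1919  65:1887  66:7751  67:7946  68:2516  69:7641  70:7901  71:661
  72:2107  73:7841  74:3575  75:5503  76:7761  77:2073  78:1950  79:2267
  80:2764  81:2600  82:329  83:6379  84:773  85:5826  86:3118  87:6418
  88:7768  89:6851
Giant step factor: 1837^(-90) ≡ 4688 (mod 8081).
Scan 875·4688^i mod 8081 for i = 0, 1, …:
  i=0: 875   i=1: 4933   i=2: 6163   i=3: 2569
  i=4: 2782   i=5: 7363   i=6: 3793
Match at i=6, j=63: k = 6·90 + 63 = 603.

603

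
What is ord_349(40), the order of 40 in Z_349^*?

The order of 40 must divide p − 1 = 348 = 2^2 · 3 · 29.
Divisors: 1, 2, 3, 4, 6, 12, 29, 58, 87, 116, 174, 348.
Check each in increasing order: 40^1 ≡ 40;  40^2 ≡ 204;  40^3 ≡ 133;  40^4 ≡ 85;  40^6 ≡ 239;  40^12 ≡ 234;  40^29 ≡ 189;  40^58 ≡ 123;  40^87 ≡ 213;  40^116 ≡ 122;  40^174 ≡ 348;  40^348 ≡ 1.
Smallest exponent giving 1 is 348.

348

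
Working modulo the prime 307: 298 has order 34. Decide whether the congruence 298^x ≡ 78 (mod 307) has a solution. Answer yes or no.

no

78 ∈ ⟨298⟩ iff 78^34 ≡ 1 (mod 307), since |⟨298⟩| = 34.
78^34 mod 307 = 53.
Since 53 ≠ 1, 78 does not lie in the subgroup.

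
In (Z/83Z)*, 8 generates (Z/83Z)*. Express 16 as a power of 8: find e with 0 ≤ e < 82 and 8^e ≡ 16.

Baby-step giant-step with m = ceil(sqrt(82)) = 10.
Baby table (8^j mod 83 for j=0..9):
  0:1  1:8  2:64  3:14  4:29  5:66  6:30  7:74
  8:11  9:5
Giant step factor: 8^(-10) ≡ 27 (mod 83).
Scan 16·27^i mod 83 for i = 0, 1, …:
  i=0: 16   i=1: 17   i=2: 44   i=3: 26
  i=4: 38   i=5: 30
Match at i=5, j=6: e = 5·10 + 6 = 56.

56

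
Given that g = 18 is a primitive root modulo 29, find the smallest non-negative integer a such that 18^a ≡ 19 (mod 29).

Successive powers of 18 modulo 29:
  18^0=1  18^1=18  18^2=5  18^3=3  18^4=25  18^5=15
  18^6=9  18^7=17  18^8=16  18^9=27  18^10=22  18^11=19
So 18^11 ≡ 19 (mod 29), giving a = 11.

11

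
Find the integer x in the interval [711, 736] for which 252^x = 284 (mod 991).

722

Compute 252^711 mod 991 = 681, then multiply by 252 repeatedly:
  252^711=681  252^712=169  252^713=966  252^714=637  252^715=973
  252^716=419  252^717=542  252^718=817  252^719=747  252^720=945
  252^721=300  252^722=284
Found 284 at exponent 722.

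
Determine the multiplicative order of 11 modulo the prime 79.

The order of 11 must divide p − 1 = 78 = 2 · 3 · 13.
Divisors: 1, 2, 3, 6, 13, 26, 39, 78.
Check each in increasing order: 11^1 ≡ 11;  11^2 ≡ 42;  11^3 ≡ 67;  11^6 ≡ 65;  11^13 ≡ 23;  11^26 ≡ 55;  11^39 ≡ 1.
Smallest exponent giving 1 is 39.

39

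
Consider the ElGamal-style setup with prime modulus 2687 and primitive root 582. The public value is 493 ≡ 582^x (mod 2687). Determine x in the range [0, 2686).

2161

Baby-step giant-step with m = ceil(sqrt(2686)) = 52.
Baby table (582^j mod 2687 for j=0..51):
  0:1  1:582  2:162  3:239  4:2061  5:1100  6:694  7:858
  8:2261  9:1959  10:850  11:292  12:663  13:1625  14:2613  15:2611
  16:1447  17:1123  18:645  19:1897  20:2384  21:996  22:1967  23:132
  24:1588  25:2575  26:1991  27:665  28:102  29:250  30:402  31:195
  32:636  33:2033  34:926  35:1532  36:2227  37:980  38:716  39:227
  40:451  41:1843  42:513  43:309  44:2496  45:1692  46:1302  47:30
  48:1338  49:2173  50:1796  51:29
Giant step factor: 582^(-52) ≡ 2392 (mod 2687).
Scan 493·2392^i mod 2687 for i = 0, 1, …:
  i=0: 493   i=1: 2350   i=2: 2683   i=3: 1180
  i=4: 1210   i=5: 421   i=6: 2094   i=7: 280
  i=8: 697   i=9: 1284     …   i=40: 910
  i=41: 250
Match at i=41, j=29: x = 41·52 + 29 = 2161.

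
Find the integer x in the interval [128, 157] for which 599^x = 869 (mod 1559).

Compute 599^128 mod 1559 = 1304, then multiply by 599 repeatedly:
  599^128=1304  599^129=37  599^130=337  599^131=752  599^132=1456
  599^133=663  599^134=1151  599^135=371  599^136=851  599^137=1515
  599^138=147  599^139=749  599^140=1218  599^141=1529  599^142=738
  599^143=865  599^144=547  599^145=263  599^146=78  599^147=1511
  599^148=869
Found 869 at exponent 148.

148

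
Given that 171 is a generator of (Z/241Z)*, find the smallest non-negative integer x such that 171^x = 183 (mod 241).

16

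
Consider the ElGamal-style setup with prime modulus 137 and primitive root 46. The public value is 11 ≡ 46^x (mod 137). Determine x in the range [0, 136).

14

Baby-step giant-step with m = ceil(sqrt(136)) = 12.
Baby table (46^j mod 137 for j=0..11):
  0:1  1:46  2:61  3:66  4:22  5:53  6:109  7:82
  8:73  9:70  10:69  11:23
Giant step factor: 46^(-12) ≡ 18 (mod 137).
Scan 11·18^i mod 137 for i = 0, 1, …:
  i=0: 11   i=1: 61
Match at i=1, j=2: x = 1·12 + 2 = 14.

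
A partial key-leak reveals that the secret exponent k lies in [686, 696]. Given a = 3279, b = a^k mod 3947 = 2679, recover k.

688

Compute 3279^686 mod 3947 = 1180, then multiply by 3279 repeatedly:
  3279^686=1180  3279^687=1160  3279^688=2679
Found 2679 at exponent 688.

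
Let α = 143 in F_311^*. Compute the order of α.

The order of 143 must divide p − 1 = 310 = 2 · 5 · 31.
Divisors: 1, 2, 5, 10, 31, 62, 155, 310.
Check each in increasing order: 143^1 ≡ 143;  143^2 ≡ 234;  143^5 ≡ 61;  143^10 ≡ 300;  143^31 ≡ 310;  143^62 ≡ 1.
Smallest exponent giving 1 is 62.

62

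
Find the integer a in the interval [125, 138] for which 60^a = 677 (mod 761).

130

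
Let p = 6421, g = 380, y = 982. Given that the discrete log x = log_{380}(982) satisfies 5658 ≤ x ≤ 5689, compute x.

5673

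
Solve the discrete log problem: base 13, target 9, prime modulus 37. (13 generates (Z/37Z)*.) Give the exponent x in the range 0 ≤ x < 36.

Successive powers of 13 modulo 37:
  13^0=1  13^1=13  13^2=21  13^3=14  13^4=34  13^5=35
  13^6=11  13^7=32  13^8=9
So 13^8 ≡ 9 (mod 37), giving x = 8.

8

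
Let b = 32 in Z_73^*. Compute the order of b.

9

The order of 32 must divide p − 1 = 72 = 2^3 · 3^2.
Divisors: 1, 2, 3, 4, 6, 8, 9, 12, 18, 24, 36, 72.
Check each in increasing order: 32^1 ≡ 32;  32^2 ≡ 2;  32^3 ≡ 64;  32^4 ≡ 4;  32^6 ≡ 8;  32^8 ≡ 16;  32^9 ≡ 1.
Smallest exponent giving 1 is 9.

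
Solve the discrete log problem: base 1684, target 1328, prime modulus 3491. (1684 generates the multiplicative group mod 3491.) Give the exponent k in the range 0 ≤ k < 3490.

772

Baby-step giant-step with m = ceil(sqrt(3490)) = 60.
Baby table (1684^j mod 3491 for j=0..59):
  0:1  1:1684  2:1164  3:1725  4:388  5:575  6:1293  7:2519
  8:431  9:3167  10:2471  11:3383  12:3151  13:3455  14:2214  15:3479
  16:738  17:3487  18:246  19:2326  20:82  21:1939  22:1191  23:1810
  24:397  25:1767  26:1296  27:589  28:432  29:1360  30:144  31:1617
  32:48  33:539  34:16  35:2507  36:1169  37:3163  38:2717  39:2218
  40:3233  41:1903  42:3405  43:1798  44:1135  45:1763  46:1542  47:2915
  48:514  49:3299  50:1335  51:3427  52:445  53:2306  54:1312  55:3096
  56:1601  57:1032  58:2861  59:344
Giant step factor: 1684^(-60) ≡ 1679 (mod 3491).
Scan 1328·1679^i mod 3491 for i = 0, 1, …:
  i=0: 1328   i=1: 2454   i=2: 886   i=3: 428
  i=4: 2957   i=5: 601   i=6: 180   i=7: 1994
  i=8: 57   i=9: 1446   i=10: 1589   i=11: 807
  i=12: 445
Match at i=12, j=52: k = 12·60 + 52 = 772.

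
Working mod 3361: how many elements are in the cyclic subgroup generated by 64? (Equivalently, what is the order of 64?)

The order of 64 must divide p − 1 = 3360 = 2^5 · 3 · 5 · 7.
Divisors: 1, 2, 3, 4, 5, 6, 7, 8, 10, 12, 14, 15, 16, 20, 21, 24, 28, 30, 32, 35, 40, 42, 48, 56, 60, 70, 80, 84, 96, 105, 112, 120, 140, 160, 168, 210, 224, 240, 280, 336, 420, 480, 560, 672, 840, 1120, 1680, 3360.
Check each in increasing order: 64^1 ≡ 64;  64^2 ≡ 735;  64^3 ≡ 3347;  64^4 ≡ 2465;  64^5 ≡ 3154;  64^6 ≡ 196;  64^7 ≡ 2461;  64^8 ≡ 2898;  64^10 ≡ 2517;  64^12 ≡ 1445;  64^14 ≡ 3360;  64^15 ≡ 3297;  64^16 ≡ 2626;  64^20 ≡ 3165;  64^21 ≡ 900;  64^24 ≡ 844;  64^28 ≡ 1.
Smallest exponent giving 1 is 28.

28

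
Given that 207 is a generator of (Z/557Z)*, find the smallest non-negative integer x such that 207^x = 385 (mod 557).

408

Baby-step giant-step with m = ceil(sqrt(556)) = 24.
Baby table (207^j mod 557 for j=0..23):
  0:1  1:207  2:517  3:75  4:486  5:342  6:55  7:245
  8:28  9:226  10:551  11:429  12:240  13:107  14:426  15:176
  16:227  17:201  18:389  19:315  20:36  21:211  22:231  23:472
Giant step factor: 207^(-24) ≡ 90 (mod 557).
Scan 385·90^i mod 557 for i = 0, 1, …:
  i=0: 385   i=1: 116   i=2: 414   i=3: 498
  i=4: 260   i=5: 6   i=6: 540   i=7: 141
  i=8: 436   i=9: 250     …   i=16: 229
  i=17: 1
Match at i=17, j=0: x = 17·24 + 0 = 408.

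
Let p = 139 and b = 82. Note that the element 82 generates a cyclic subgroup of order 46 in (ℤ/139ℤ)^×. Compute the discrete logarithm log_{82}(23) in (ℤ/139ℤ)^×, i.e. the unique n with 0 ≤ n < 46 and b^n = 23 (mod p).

5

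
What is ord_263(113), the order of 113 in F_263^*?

262

The order of 113 must divide p − 1 = 262 = 2 · 131.
Divisors: 1, 2, 131, 262.
Check each in increasing order: 113^1 ≡ 113;  113^2 ≡ 145;  113^131 ≡ 262;  113^262 ≡ 1.
Smallest exponent giving 1 is 262.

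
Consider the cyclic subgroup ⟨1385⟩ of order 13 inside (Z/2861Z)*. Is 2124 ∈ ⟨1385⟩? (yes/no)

yes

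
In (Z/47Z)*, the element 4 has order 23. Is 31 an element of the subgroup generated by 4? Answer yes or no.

no

⟨4⟩ has order 23; its elements mod 47 are {1, 2, 3, 4, 6, 7, 8, 9, 12, 14, 16, 17, 18, 21, 24, 25, 27, 28, 32, 34, 36, 37, 42}.
31 is not in this set.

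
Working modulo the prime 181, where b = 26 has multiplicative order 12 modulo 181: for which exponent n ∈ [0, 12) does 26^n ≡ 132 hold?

Successive powers of 26 modulo 181:
  26^0=1  26^1=26  26^2=133  26^3=19  26^4=132
So 26^4 ≡ 132 (mod 181), giving n = 4.

4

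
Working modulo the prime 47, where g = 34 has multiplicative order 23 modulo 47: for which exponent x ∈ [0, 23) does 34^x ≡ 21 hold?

11

Successive powers of 34 modulo 47:
  34^0=1  34^1=34  34^2=28  34^3=12  34^4=32  34^5=7
  34^6=3  34^7=8  34^8=37  34^9=36  34^10=2  34^11=21
So 34^11 ≡ 21 (mod 47), giving x = 11.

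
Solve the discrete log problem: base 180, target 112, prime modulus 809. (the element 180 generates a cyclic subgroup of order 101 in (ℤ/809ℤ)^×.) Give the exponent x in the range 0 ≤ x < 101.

50

Baby-step giant-step with m = ceil(sqrt(101)) = 11.
Baby table (180^j mod 809 for j=0..10):
  0:1  1:180  2:40  3:728  4:791  5:805  6:89  7:649
  8:324  9:72  10:16
Giant step factor: 180^(-11) ≡ 784 (mod 809).
Scan 112·784^i mod 809 for i = 0, 1, …:
  i=0: 112   i=1: 436   i=2: 426   i=3: 676
  i=4: 89
Match at i=4, j=6: x = 4·11 + 6 = 50.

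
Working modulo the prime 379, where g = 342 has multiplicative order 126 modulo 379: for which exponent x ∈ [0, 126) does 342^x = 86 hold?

36

Baby-step giant-step with m = ceil(sqrt(126)) = 12.
Baby table (342^j mod 379 for j=0..11):
  0:1  1:342  2:232  3:133  4:6  5:157  6:255  7:40
  8:36  9:184  10:14  11:240
Giant step factor: 342^(-12) ≡ 93 (mod 379).
Scan 86·93^i mod 379 for i = 0, 1, …:
  i=0: 86   i=1: 39   i=2: 216   i=3: 1
Match at i=3, j=0: x = 3·12 + 0 = 36.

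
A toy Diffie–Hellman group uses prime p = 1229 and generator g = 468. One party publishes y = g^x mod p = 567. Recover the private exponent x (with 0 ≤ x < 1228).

1086

Baby-step giant-step with m = ceil(sqrt(1228)) = 36.
Baby table (468^j mod 1229 for j=0..35):
  0:1  1:468  2:262  3:945  4:1049  5:561  6:771  7:731
  8:446  9:1027  10:97  11:1152  12:834  13:719  14:975  15:341
  16:1047  17:854  18:247  19:70  20:806  21:1134  22:1013  23:919
  24:1171  25:1123  26:781  27:495  28:608  29:645  30:755  31:617
  32:1170  33:655  34:519  35:779
Giant step factor: 468^(-36) ≡ 1059 (mod 1229).
Scan 567·1059^i mod 1229 for i = 0, 1, …:
  i=0: 567   i=1: 701   i=2: 43   i=3: 64
  i=4: 181   i=5: 1184   i=6: 276   i=7: 1011
  i=8: 190   i=9: 883     …   i=29: 422
  i=30: 771
Match at i=30, j=6: x = 30·36 + 6 = 1086.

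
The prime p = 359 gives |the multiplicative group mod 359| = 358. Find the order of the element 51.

The order of 51 must divide p − 1 = 358 = 2 · 179.
Divisors: 1, 2, 179, 358.
Check each in increasing order: 51^1 ≡ 51;  51^2 ≡ 88;  51^179 ≡ 1.
Smallest exponent giving 1 is 179.

179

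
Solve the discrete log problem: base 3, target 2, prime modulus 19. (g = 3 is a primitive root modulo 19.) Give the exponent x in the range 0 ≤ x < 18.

Successive powers of 3 modulo 19:
  3^0=1  3^1=3  3^2=9  3^3=8  3^4=5  3^5=15
  3^6=7  3^7=2
So 3^7 ≡ 2 (mod 19), giving x = 7.

7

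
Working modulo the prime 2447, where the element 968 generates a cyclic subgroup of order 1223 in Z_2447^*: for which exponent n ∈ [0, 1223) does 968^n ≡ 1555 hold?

683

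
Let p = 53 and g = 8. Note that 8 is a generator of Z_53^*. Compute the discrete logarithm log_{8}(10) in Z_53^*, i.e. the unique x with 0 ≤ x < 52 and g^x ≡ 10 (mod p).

Baby-step giant-step with m = ceil(sqrt(52)) = 8.
Baby table (8^j mod 53 for j=0..7):
  0:1  1:8  2:11  3:35  4:15  5:14  6:6  7:48
Giant step factor: 8^(-8) ≡ 49 (mod 53).
Scan 10·49^i mod 53 for i = 0, 1, …:
  i=0: 10   i=1: 13   i=2: 1
Match at i=2, j=0: x = 2·8 + 0 = 16.

16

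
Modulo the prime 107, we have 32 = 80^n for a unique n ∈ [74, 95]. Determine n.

Compute 80^74 mod 107 = 92, then multiply by 80 repeatedly:
  80^74=92  80^75=84  80^76=86  80^77=32
Found 32 at exponent 77.

77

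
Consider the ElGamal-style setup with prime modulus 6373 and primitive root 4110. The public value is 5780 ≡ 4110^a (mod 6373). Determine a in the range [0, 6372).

131

Baby-step giant-step with m = ceil(sqrt(6372)) = 80.
Baby table (4110^j mod 6373 for j=0..79):
  0:1  1:4110  2:3650  3:5831  4:2930  5:3703  6:606  7:5190
  8:469  9:2944  10:3886  11:722  12:3975  13:3251  14:3802  15:5997
  16:3279  17:4168  18:6229  19:849  20:3359  21:1572  22:5071  23:2100
  24:1958  25:4654  26:2567  27:3055  28:1240  29:4373  30:1170  31:3458
  32:590  33:3160  34:5799  35:5243  36:1617  37:5204  38:652  39:3060
  40:2671  41:3504  42:4833  43:5362  44:6359  45:6190  46:6257  47:1215
  48:3591  49:5515  50:4262  51:3816  52:6180  53:3395  54:2953  55:2638
  56:1707  57:5470  58:4129  59:5264  60:5078  61:5378  62:2016  63:860
  64:3958  65:3484  66:5482  67:2465  68:4453  69:4947  70:2300  71:1841
  72:1759  73:2508  74:2739  75:2572  76:4486  77:371  78:1663  79:3074
Giant step factor: 4110^(-80) ≡ 230 (mod 6373).
Scan 5780·230^i mod 6373 for i = 0, 1, …:
  i=0: 5780   i=1: 3816
Match at i=1, j=51: a = 1·80 + 51 = 131.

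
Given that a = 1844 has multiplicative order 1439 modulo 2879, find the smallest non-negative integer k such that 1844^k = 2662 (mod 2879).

645

Baby-step giant-step with m = ceil(sqrt(1439)) = 38.
Baby table (1844^j mod 2879 for j=0..37):
  0:1  1:1844  2:237  3:2299  4:1468  5:732  6:2436  7:744
  8:1532  9:709  10:330  11:1051  12:477  13:1493  14:768  15:2603
  16:639  17:805  18:1735  19:771  20:2377  21:1350  22:1944  23:381
  24:88  25:1048  26:703  27:782  28:2508  29:1078  30:1322  31:2134
  32:2382  33:1933  34:250  35:360  36:1670  37:1829
Giant step factor: 1844^(-38) ≡ 2740 (mod 2879).
Scan 2662·2740^i mod 2879 for i = 0, 1, …:
  i=0: 2662   i=1: 1373   i=2: 2046   i=3: 627
  i=4: 2096   i=5: 2314   i=6: 802   i=7: 803
  i=8: 664   i=9: 2711     …   i=15: 1271
  i=16: 1829
Match at i=16, j=37: k = 16·38 + 37 = 645.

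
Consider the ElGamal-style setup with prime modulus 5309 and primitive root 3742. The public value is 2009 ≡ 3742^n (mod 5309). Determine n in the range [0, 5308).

Baby-step giant-step with m = ceil(sqrt(5308)) = 73.
Baby table (3742^j mod 5309 for j=0..72):
  0:1  1:3742  2:2731  3:4886  4:4525  5:2149  6:3732  7:2474
  8:4121  9:3446  10:4680  11:3478  12:2317  13:617  14:4708  15:2074
  16:4459  17:4700  18:3992  19:3847  20:2775  21:4955  22:2582  23:4773
  24:1090  25:1468  26:3750  27:813  28:189  29:1141  30:1186  31:4997
  32:476  33:2677  34:4560  35:394  36:3755  37:3596  38:3226  39:4335
  40:2575  41:5124  42:3209  43:4429  44:3929  45:1697  46:610  47:5059
  48:4193  49:2111  50:4879  51:4876  52:4268  53:1384  54:2653  55:5005
  56:3867  57:3289  58:1176  59:4740  60:5020  61:1598  62:1782  63:140
  64:3598  65:92  66:4488  67:1729  68:3556  69:2198  70:1275  71:3568
  72:4630
Giant step factor: 3742^(-73) ≡ 765 (mod 5309).
Scan 2009·765^i mod 5309 for i = 0, 1, …:
  i=0: 2009   i=1: 2584   i=2: 1812   i=3: 531
  i=4: 2731
Match at i=4, j=2: n = 4·73 + 2 = 294.

294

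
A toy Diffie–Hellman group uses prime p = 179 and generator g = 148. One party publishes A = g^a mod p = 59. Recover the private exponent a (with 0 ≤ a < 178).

60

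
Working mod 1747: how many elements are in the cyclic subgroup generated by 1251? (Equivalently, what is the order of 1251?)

The order of 1251 must divide p − 1 = 1746 = 2 · 3^2 · 97.
Divisors: 1, 2, 3, 6, 9, 18, 97, 194, 291, 582, 873, 1746.
Check each in increasing order: 1251^1 ≡ 1251;  1251^2 ≡ 1436;  1251^3 ≡ 520;  1251^6 ≡ 1362;  1251^9 ≡ 705;  1251^18 ≡ 877;  1251^97 ≡ 1376;  1251^194 ≡ 1375;  1251^291 ≡ 1746;  1251^582 ≡ 1.
Smallest exponent giving 1 is 582.

582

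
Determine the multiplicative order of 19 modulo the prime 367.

366

The order of 19 must divide p − 1 = 366 = 2 · 3 · 61.
Divisors: 1, 2, 3, 6, 61, 122, 183, 366.
Check each in increasing order: 19^1 ≡ 19;  19^2 ≡ 361;  19^3 ≡ 253;  19^6 ≡ 151;  19^61 ≡ 84;  19^122 ≡ 83;  19^183 ≡ 366;  19^366 ≡ 1.
Smallest exponent giving 1 is 366.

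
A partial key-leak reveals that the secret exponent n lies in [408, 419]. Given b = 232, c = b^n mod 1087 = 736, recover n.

419

Compute 232^408 mod 1087 = 734, then multiply by 232 repeatedly:
  232^408=734  232^409=716  232^410=888  232^411=573  232^412=322
  232^413=788  232^414=200  232^415=746  232^416=239  232^417=11
  232^418=378  232^419=736
Found 736 at exponent 419.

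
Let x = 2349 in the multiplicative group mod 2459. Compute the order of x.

1229

The order of 2349 must divide p − 1 = 2458 = 2 · 1229.
Divisors: 1, 2, 1229, 2458.
Check each in increasing order: 2349^1 ≡ 2349;  2349^2 ≡ 2264;  2349^1229 ≡ 1.
Smallest exponent giving 1 is 1229.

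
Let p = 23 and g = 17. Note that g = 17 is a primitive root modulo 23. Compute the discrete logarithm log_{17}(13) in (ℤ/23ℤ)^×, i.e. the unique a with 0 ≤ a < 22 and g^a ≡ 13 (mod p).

2

Successive powers of 17 modulo 23:
  17^0=1  17^1=17  17^2=13
So 17^2 ≡ 13 (mod 23), giving a = 2.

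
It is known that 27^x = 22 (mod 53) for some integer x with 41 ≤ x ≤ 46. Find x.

Compute 27^41 mod 53 = 34, then multiply by 27 repeatedly:
  27^41=34  27^42=17  27^43=35  27^44=44  27^45=22
Found 22 at exponent 45.

45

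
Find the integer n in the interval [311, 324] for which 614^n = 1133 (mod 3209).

Compute 614^311 mod 3209 = 2147, then multiply by 614 repeatedly:
  614^311=2147  614^312=2568  614^313=1133
Found 1133 at exponent 313.

313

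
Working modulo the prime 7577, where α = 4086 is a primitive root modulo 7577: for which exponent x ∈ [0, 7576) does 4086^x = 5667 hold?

Baby-step giant-step with m = ceil(sqrt(7576)) = 88.
Baby table (4086^j mod 7577 for j=0..87):
  0:1  1:4086  2:3265  3:5270  4:6963  5:6760  6:3195  7:7176
  8:5723  9:1556  10:713  11:3750  12:1806  13:6895  14:1684  15:908
  16:4935  17:2013  18:4073  19:3186  20:710  21:6646  22:7165  23:6239
  24:3526  25:3359  26:2927  27:3216  28:2058  29:6095  30:6148  31:2973
  32:1747  33:708  34:6051  35:635  36:3276  37:4754  38:4993  39:4114
  40:4018  41:5766  42:2983  43:4722  44:3050  45:5712  46:2072  47:2683
  48:6396  49:983  50:728  51:4424  52:5319  53:2598  54:51  55:3807
  56:7398  57:3575  58:6571  59:3795  60:3828  61:2280  62:3947  63:3586
  64:6055  65:1825  66:1182  67:3103  68:2537  69:846  70:1644  71:4162
  72:3144  73:3369  74:5902  75:5558  76:1719  77:7532  78:5555  79:4615
  80:5314  81:4899  82:6457  83:188  84:2891  85:83  86:5750  87:5800
Giant step factor: 4086^(-88) ≡ 7050 (mod 7577).
Scan 5667·7050^i mod 7577 for i = 0, 1, …:
  i=0: 5667   i=1: 6406   i=2: 3380   i=3: 6912
  i=4: 1913   i=5: 7167   i=6: 3914   i=7: 5843
  i=8: 4578   i=9: 4457     …   i=33: 5066
  i=34: 4899
Match at i=34, j=81: x = 34·88 + 81 = 3073.

3073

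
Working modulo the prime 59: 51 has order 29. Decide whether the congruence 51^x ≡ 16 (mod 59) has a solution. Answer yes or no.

yes

16 ∈ ⟨51⟩ iff 16^29 ≡ 1 (mod 59), since |⟨51⟩| = 29.
16^29 mod 59 = 1.
Since 1 = 1, 16 lies in the subgroup.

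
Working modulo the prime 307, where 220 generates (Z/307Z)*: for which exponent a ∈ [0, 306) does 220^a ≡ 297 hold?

83

Baby-step giant-step with m = ceil(sqrt(306)) = 18.
Baby table (220^j mod 307 for j=0..17):
  0:1  1:220  2:201  3:12  4:184  5:263  6:144  7:59
  8:86  9:193  10:94  11:111  12:167  13:207  14:104  15:162
  16:28  17:20
Giant step factor: 220^(-18) ≡ 304 (mod 307).
Scan 297·304^i mod 307 for i = 0, 1, …:
  i=0: 297   i=1: 30   i=2: 217   i=3: 270
  i=4: 111
Match at i=4, j=11: a = 4·18 + 11 = 83.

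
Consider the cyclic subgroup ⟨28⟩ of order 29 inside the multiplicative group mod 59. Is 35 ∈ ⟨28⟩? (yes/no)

yes

35 ∈ ⟨28⟩ iff 35^29 ≡ 1 (mod 59), since |⟨28⟩| = 29.
35^29 mod 59 = 1.
Since 1 = 1, 35 lies in the subgroup.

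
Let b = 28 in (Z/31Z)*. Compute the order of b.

15

The order of 28 must divide p − 1 = 30 = 2 · 3 · 5.
Divisors: 1, 2, 3, 5, 6, 10, 15, 30.
Check each in increasing order: 28^1 ≡ 28;  28^2 ≡ 9;  28^3 ≡ 4;  28^5 ≡ 5;  28^6 ≡ 16;  28^10 ≡ 25;  28^15 ≡ 1.
Smallest exponent giving 1 is 15.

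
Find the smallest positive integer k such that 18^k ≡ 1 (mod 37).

The order of 18 must divide p − 1 = 36 = 2^2 · 3^2.
Divisors: 1, 2, 3, 4, 6, 9, 12, 18, 36.
Check each in increasing order: 18^1 ≡ 18;  18^2 ≡ 28;  18^3 ≡ 23;  18^4 ≡ 7;  18^6 ≡ 11;  18^9 ≡ 31;  18^12 ≡ 10;  18^18 ≡ 36;  18^36 ≡ 1.
Smallest exponent giving 1 is 36.

36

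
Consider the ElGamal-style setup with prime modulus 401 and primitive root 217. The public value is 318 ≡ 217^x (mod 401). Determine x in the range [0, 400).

Baby-step giant-step with m = ceil(sqrt(400)) = 20.
Baby table (217^j mod 401 for j=0..19):
  0:1  1:217  2:172  3:31  4:311  5:119  6:159  7:17
  8:80  9:117  10:126  11:74  12:18  13:297  14:289  15:157
  16:385  17:137  18:55  19:306
Giant step factor: 217^(-20) ≡ 22 (mod 401).
Scan 318·22^i mod 401 for i = 0, 1, …:
  i=0: 318   i=1: 179   i=2: 329   i=3: 20
  i=4: 39   i=5: 56   i=6: 29   i=7: 237
  i=8: 1
Match at i=8, j=0: x = 8·20 + 0 = 160.

160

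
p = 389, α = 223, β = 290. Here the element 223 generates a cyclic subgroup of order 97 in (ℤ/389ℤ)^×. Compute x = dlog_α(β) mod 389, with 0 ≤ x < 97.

9

Successive powers of 223 modulo 389:
  223^0=1  223^1=223  223^2=326  223^3=344  223^4=79  223^5=112
  223^6=80  223^7=335  223^8=17  223^9=290
So 223^9 ≡ 290 (mod 389), giving x = 9.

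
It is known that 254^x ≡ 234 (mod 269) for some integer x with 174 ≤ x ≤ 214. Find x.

Compute 254^174 mod 269 = 9, then multiply by 254 repeatedly:
  254^174=9  254^175=134  254^176=142  254^177=22  254^178=208
  254^179=108  254^180=263  254^181=90  254^182=264  254^183=75
  254^184=220  254^185=197  254^186=4  254^187=209  254^188=93
  254^189=219  254^190=212  254^191=48  254^192=87  254^193=40
  254^194=207  254^195=123  254^196=38  254^197=237  254^198=211
  254^199=63  254^200=131  254^201=187  254^202=154  254^203=111
  254^204=218  254^205=227  254^206=92  254^207=234
Found 234 at exponent 207.

207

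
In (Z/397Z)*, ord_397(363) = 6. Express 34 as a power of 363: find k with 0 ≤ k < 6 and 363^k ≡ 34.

4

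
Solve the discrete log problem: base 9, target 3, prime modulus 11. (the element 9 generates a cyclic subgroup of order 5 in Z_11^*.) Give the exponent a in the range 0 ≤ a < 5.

Successive powers of 9 modulo 11:
  9^0=1  9^1=9  9^2=4  9^3=3
So 9^3 ≡ 3 (mod 11), giving a = 3.

3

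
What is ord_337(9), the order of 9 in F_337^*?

84

The order of 9 must divide p − 1 = 336 = 2^4 · 3 · 7.
Divisors: 1, 2, 3, 4, 6, 7, 8, 12, 14, 16, 21, 24, 28, 42, 48, 56, 84, 112, 168, 336.
Check each in increasing order: 9^1 ≡ 9;  9^2 ≡ 81;  9^3 ≡ 55;  9^4 ≡ 158;  9^6 ≡ 329;  9^7 ≡ 265;  9^8 ≡ 26;  9^12 ≡ 64;  9^14 ≡ 129;  9^16 ≡ 2;  9^21 ≡ 148;  9^24 ≡ 52;  9^28 ≡ 128;  9^42 ≡ 336;  9^48 ≡ 8;  9^56 ≡ 208;  9^84 ≡ 1.
Smallest exponent giving 1 is 84.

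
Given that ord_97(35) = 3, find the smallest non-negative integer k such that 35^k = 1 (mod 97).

0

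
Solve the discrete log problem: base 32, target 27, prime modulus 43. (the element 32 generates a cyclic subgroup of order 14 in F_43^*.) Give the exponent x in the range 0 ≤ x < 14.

5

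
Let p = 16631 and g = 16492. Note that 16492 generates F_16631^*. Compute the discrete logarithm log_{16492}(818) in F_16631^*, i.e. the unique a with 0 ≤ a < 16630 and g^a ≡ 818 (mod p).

10290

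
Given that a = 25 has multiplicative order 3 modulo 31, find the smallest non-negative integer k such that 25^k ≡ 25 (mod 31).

1

Successive powers of 25 modulo 31:
  25^0=1  25^1=25
So 25^1 ≡ 25 (mod 31), giving k = 1.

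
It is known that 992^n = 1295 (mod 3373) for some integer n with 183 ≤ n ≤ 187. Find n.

Compute 992^183 mod 3373 = 1295, then multiply by 992 repeatedly:
  992^183=1295
Found 1295 at exponent 183.

183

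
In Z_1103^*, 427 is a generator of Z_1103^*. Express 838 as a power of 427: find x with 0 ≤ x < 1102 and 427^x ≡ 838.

Baby-step giant-step with m = ceil(sqrt(1102)) = 34.
Baby table (427^j mod 1103 for j=0..33):
  0:1  1:427  2:334  3:331  4:153  5:254  6:364  7:1008
  8:246  9:257  10:542  11:907  12:136  13:716  14:201  15:896
  16:954  17:351  18:972  19:316  20:366  21:759  22:914  23:919
  24:848  25:312  26:864  27:526  28:693  29:307  30:935  31:1062
  32:141  33:645
Giant step factor: 427^(-34) ≡ 484 (mod 1103).
Scan 838·484^i mod 1103 for i = 0, 1, …:
  i=0: 838   i=1: 791   i=2: 103   i=3: 217
  i=4: 243   i=5: 694   i=6: 584   i=7: 288
  i=8: 414   i=9: 733     …   i=16: 194
  i=17: 141
Match at i=17, j=32: x = 17·34 + 32 = 610.

610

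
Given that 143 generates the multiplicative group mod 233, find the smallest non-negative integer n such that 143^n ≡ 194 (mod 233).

89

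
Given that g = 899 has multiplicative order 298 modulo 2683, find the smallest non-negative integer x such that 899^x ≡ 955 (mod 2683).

266

Baby-step giant-step with m = ceil(sqrt(298)) = 18.
Baby table (899^j mod 2683 for j=0..17):
  0:1  1:899  2:618  3:201  4:938  5:800  6:156  7:728
  8:2503  9:1843  10:1446  11:1382  12:189  13:882  14:1433  15:427
  16:204  17:952
Giant step factor: 899^(-18) ≡ 185 (mod 2683).
Scan 955·185^i mod 2683 for i = 0, 1, …:
  i=0: 955   i=1: 2280   i=2: 569   i=3: 628
  i=4: 811   i=5: 2470   i=6: 840   i=7: 2469
  i=8: 655   i=9: 440     …   i=13: 1371
  i=14: 1433
Match at i=14, j=14: x = 14·18 + 14 = 266.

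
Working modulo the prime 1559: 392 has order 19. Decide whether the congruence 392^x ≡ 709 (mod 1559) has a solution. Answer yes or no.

no

709 ∈ ⟨392⟩ iff 709^19 ≡ 1 (mod 1559), since |⟨392⟩| = 19.
709^19 mod 1559 = 786.
Since 786 ≠ 1, 709 does not lie in the subgroup.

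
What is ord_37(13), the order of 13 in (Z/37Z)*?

36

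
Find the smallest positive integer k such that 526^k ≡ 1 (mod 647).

646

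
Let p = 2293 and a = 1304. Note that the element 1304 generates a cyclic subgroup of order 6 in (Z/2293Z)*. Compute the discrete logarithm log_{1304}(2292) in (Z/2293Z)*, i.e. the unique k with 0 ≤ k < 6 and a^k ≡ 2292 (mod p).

Successive powers of 1304 modulo 2293:
  1304^0=1  1304^1=1304  1304^2=1303  1304^3=2292
So 1304^3 ≡ 2292 (mod 2293), giving k = 3.

3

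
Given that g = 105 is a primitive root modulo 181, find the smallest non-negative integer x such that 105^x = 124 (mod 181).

Baby-step giant-step with m = ceil(sqrt(180)) = 14.
Baby table (105^j mod 181 for j=0..13):
  0:1  1:105  2:165  3:130  4:75  5:92  6:67  7:157
  8:14  9:22  10:138  11:10  12:145  13:21
Giant step factor: 105^(-14) ≡ 11 (mod 181).
Scan 124·11^i mod 181 for i = 0, 1, …:
  i=0: 124   i=1: 97   i=2: 162   i=3: 153
  i=4: 54   i=5: 51   i=6: 18   i=7: 17
  i=8: 6   i=9: 66   i=10: 2   i=11: 22
Match at i=11, j=9: x = 11·14 + 9 = 163.

163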